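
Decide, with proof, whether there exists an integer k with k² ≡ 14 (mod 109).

No such integer exists.

Apply Euler's criterion with the prime 109: 14 is a quadratic residue iff 14^54 ≡ 1 (mod 109), and a non-residue iff it is ≡ −1.
Repeated squaring mod 109: 14^2 = 196 ≡ 87; 14^4 ≡ 87² = 7569 ≡ 48; 14^8 ≡ 48² = 2304 ≡ 15; 14^16 ≡ 15² = 225 ≡ 7; 14^32 ≡ 7² = 49 ≡ 49.
Since 54 = 32 + 16 + 4 + 2, 14^54 ≡ 49 · 7 · 48 · 87; multiplying out mod 109: 49·7 = 343 ≡ 16, then 16·48 = 768 ≡ 5, then 5·87 = 435 ≡ 108. Thus 14^54 ≡ 108 ≡ −1 (mod 109).
By Euler's criterion 14 is a quadratic non-residue mod 109: no k satisfies k² ≡ 14 (mod 109).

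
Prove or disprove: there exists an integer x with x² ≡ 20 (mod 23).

No such integer exists.

Apply Euler's criterion with the prime 23: 20 is a quadratic residue iff 20^11 ≡ 1 (mod 23), and a non-residue iff it is ≡ −1.
Repeated squaring mod 23: 20^2 = 400 ≡ 9; 20^4 ≡ 9² = 81 ≡ 12; 20^8 ≡ 12² = 144 ≡ 6.
Since 11 = 8 + 2 + 1, 20^11 ≡ 6 · 9 · 20; multiplying out mod 23: 6·9 = 54 ≡ 8, then 8·20 = 160 ≡ 22. Thus 20^11 ≡ 22 ≡ −1 (mod 23).
By Euler's criterion 20 is a quadratic non-residue mod 23: no x satisfies x² ≡ 20 (mod 23).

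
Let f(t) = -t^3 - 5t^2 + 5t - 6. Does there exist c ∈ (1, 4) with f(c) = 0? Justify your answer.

f has no root in that interval.

The endpoint values f(1) = -7 and f(4) = -130 are both negative. Claim: f(t) < 0 for every t in (1, 4).
Substitute t = 1 + u, where 0 < u < 3 on the interval. Expanding, f(1 + u) = -u^3 - 8u^2 - 8u - 7.
All 4 nonzero coefficients of this polynomial in u are negative; hence for u > 0 the value is a sum of negative terms (the constant -7 among them).
Therefore f(t) < 0 throughout (1, 4), and f has no zero there.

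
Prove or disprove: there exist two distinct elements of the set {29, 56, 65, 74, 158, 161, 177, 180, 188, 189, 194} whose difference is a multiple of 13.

There is no such pair.

Two integers differ by a multiple of 13 exactly when they have the same residue mod 13. The residues are 29↦3, 56↦4, 65↦0, 74↦9, 158↦2, 161↦5, 177↦8, 180↦11, 188↦6, 189↦7, 194↦12.
No residue repeats among the 11 elements, so no pair has difference ≡ 0 (mod 13).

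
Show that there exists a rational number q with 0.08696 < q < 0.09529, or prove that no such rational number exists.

q = 1/11

Look for a denominator N such that an integer falls strictly between N·0.08696 and N·0.09529. N = 11 works: 11·0.08696 = 0.95656 < 1 < 1.04819 = 11·0.09529.
So q = 1/11 works: it is a ratio of integers, and dividing 11·0.08696 < 1 < 11·0.09529 through by 11 gives 0.08696 < 1/11 < 0.09529.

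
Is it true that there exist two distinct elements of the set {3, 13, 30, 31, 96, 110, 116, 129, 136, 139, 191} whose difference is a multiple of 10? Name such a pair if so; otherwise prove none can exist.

3 and 13 are such a pair.

Both 3 and 13 leave remainder 3 on division by 10; their difference 10 = 1·10 is a multiple of 10.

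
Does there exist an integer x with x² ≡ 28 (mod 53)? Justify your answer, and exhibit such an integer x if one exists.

x = 9 works: 9² = 81, and 81 − 28 = 53 = 1·53.

x = 9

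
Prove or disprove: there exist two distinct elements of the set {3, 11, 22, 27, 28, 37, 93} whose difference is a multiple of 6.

3 mod 6 = 3 and 27 mod 6 = 3, so 27 − 3 = 24 = 4·6.

Yes: 3 and 27.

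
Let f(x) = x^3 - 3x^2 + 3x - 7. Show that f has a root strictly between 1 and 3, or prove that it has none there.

f(1) = -6 and f(3) = 2, which have opposite signs.
f is continuous everywhere (it is a polynomial), in particular on [1, 3].
By the Intermediate Value Theorem f must vanish at some point of (1, 3).

Such a root exists.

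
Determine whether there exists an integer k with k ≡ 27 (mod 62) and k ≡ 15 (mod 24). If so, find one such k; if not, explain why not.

The moduli are not coprime: gcd(62, 24) = 2. Compatibility requires 2 ∣ (15 − 27) = -12, which holds, so solutions exist.
List candidates k ≡ 27 (mod 62): 27, 89, 151, 213, 275, 337, 399. Modulo 24 these are 3, 17, 7, 21, 11, 1, 15; 399 gives 15 as required.
Indeed 399 ≡ 27 (mod 62) and 399 ≡ 15 (mod 24).

k = 399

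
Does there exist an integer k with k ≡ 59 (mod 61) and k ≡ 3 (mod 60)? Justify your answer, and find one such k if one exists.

The moduli 61 and 60 are coprime, so by the Chinese Remainder Theorem a unique solution modulo 3660 exists.
Write k = 59 + 61t and require 59 + 61t ≡ 3 (mod 60), i.e. 61t ≡ 4 (mod 60).
61 ≡ 1 (mod 60), so this reads 1t ≡ 4 (mod 60). So t ≡ 4 (mod 60).
With t = 4: k = 59 + 61·4 = 303.
Verify: 303 = 4·61 + 59 and 303 = 5·60 + 3. ✓

k = 303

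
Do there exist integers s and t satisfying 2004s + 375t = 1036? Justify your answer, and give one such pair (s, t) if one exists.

No such integers exist.

Both 2004 and 375 are divisible by gcd(2004, 375) = 3, hence so is any combination 2004s + 375t.
However 1036 leaves remainder 1 on division by 3.
Hence no integers s, t satisfy the equation.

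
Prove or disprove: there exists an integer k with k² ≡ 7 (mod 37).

k = 28

Take k = 28. Then 28² = 784 = 21·37 + 7, so 28² ≡ 7 (mod 37).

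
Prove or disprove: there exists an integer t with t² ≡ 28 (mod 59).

t = 21 works: 21² = 441, and 441 − 28 = 413 = 7·59.

t = 21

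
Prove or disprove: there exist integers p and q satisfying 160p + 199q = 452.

160 and 199 are coprime, so 160p + 199q ranges over all of ℤ.
Run the Euclidean algorithm on 199 and 160: 199 = 1·160 + 39, 160 = 4·39 + 4, 39 = 9·4 + 3, 4 = 1·3 + 1, 3 = 3·1 + 0.
Unwinding: 1 = 4 − 1·3 = 4 − (39 − 9·4) = −39 + 10·4 = −39 + 10·(160 − 4·39) = 10·160 − 41·39 = 10·160 − 41·(199 − 1·160) = −41·199 + 51·160, i.e. 160·51 + 199·(-41) = 1.
Times 452: 160·23052 + 199·(-18532) = 452, so (23052, -18532) solves it.
Shifting by a multiple of (199, −160) keeps it a solution: p = 23052 − 115·199 = 167, q = -18532 + 115·160 = -132.
Indeed 160·167 + 199·(-132) = 26720 − 26268 = 452.

p = 167, q = -132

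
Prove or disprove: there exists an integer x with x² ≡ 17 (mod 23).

No such integer exists.

Apply Euler's criterion with the prime 23: 17 is a quadratic residue iff 17^11 ≡ 1 (mod 23), and a non-residue iff it is ≡ −1.
Repeated squaring mod 23: 17^2 = 289 ≡ 13; 17^4 ≡ 13² = 169 ≡ 8; 17^8 ≡ 8² = 64 ≡ 18.
Since 11 = 8 + 2 + 1, 17^11 ≡ 18 · 13 · 17; multiplying out mod 23: 18·13 = 234 ≡ 4, then 4·17 = 68 ≡ 22. Thus 17^11 ≡ 22 ≡ −1 (mod 23).
By Euler's criterion 17 is a quadratic non-residue mod 23: no x satisfies x² ≡ 17 (mod 23).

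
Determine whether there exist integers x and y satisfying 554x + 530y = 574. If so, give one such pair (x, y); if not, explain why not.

gcd(554, 530) = 2, and 2 divides 574, so integer solutions exist.
Dividing through by 2 reduces the equation to 277x + 265y = 287.
Dividing repeatedly: 277 = 1·265 + 12, 265 = 22·12 + 1, 12 = 12·1 + 0.
Unwinding: 1 = 265 − 22·12 = 265 − 22·(277 − 1·265) = −22·277 + 23·265, i.e. 277·(-22) + 265·23 = 1.
Multiplying through by 287: x = (-22)·287 = -6314, y = 23·287 = 6601 is a solution.
The general solution is x = -6314 + 265k, y = 6601 − 277k; taking k = 24 gives the smaller pair x = 46, y = -47.
Indeed 554·46 + 530·(-47) = 25484 − 24910 = 574.

x = 46, y = -47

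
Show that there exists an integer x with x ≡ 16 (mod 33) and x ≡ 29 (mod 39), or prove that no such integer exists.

No such integer exists.

Both moduli are multiples of 3 = gcd(33, 39), so any solution would satisfy x ≡ 16 and x ≡ 29 modulo 3 simultaneously.
However 16 ≡ 1 and 29 ≡ 2 (mod 3), and 1 ≠ 2.
Therefore no such x exists.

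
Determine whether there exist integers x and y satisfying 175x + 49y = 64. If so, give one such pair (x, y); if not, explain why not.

Both 175 and 49 are divisible by gcd(175, 49) = 7, hence so is any combination 175x + 49y.
But 64 = 7·9 + 1, so 7 ∤ 64.
So the equation is unsolvable over ℤ.

There are no such integers.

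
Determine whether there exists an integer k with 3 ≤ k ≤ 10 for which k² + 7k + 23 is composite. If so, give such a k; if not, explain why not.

At k = 8: 8² + 7·8 + 23 = 143 = 11·13, which is composite.

k = 8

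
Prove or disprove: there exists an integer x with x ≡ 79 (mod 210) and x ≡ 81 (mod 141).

No such integer exists.

gcd(210, 141) = 3. If x ≡ 79 (mod 210) and x ≡ 81 (mod 141), then x ≡ 79 (mod 3) and x ≡ 81 (mod 3).
These are incompatible: 79 − 81 = -2 is not divisible by 3.
Hence the system has no solution.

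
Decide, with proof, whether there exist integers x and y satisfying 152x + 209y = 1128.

gcd(152, 209) = 19, so every integer of the form 152x + 209y is a multiple of 19.
But 1128 is not a multiple of 19 (it leaves remainder 7).
Hence no integers x, y satisfy the equation.

No, no such integers exist.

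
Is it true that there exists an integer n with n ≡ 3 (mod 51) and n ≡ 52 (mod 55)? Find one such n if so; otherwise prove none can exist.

n = 1482

The moduli 51 and 55 are coprime, so by the Chinese Remainder Theorem a unique solution modulo 2805 exists.
Any solution of the first congruence is n = 3 + 51t; substituting into the second, 51t ≡ 52 − 3 ≡ 49 (mod 55).
To invert 51 modulo 55: 55 = 1·51 + 4, 51 = 12·4 + 3, 4 = 1·3 + 1, 3 = 3·1 + 0, and unwinding, 1 = 4 − 1·3 = 4 − (51 − 12·4) = −51 + 13·4 = −51 + 13·(55 − 1·51) = 13·55 − 14·51. Thus 51⁻¹ ≡ -14 ≡ 41 (mod 55).
Therefore t ≡ 41·49 = 2009 ≡ 29 (mod 55).
Taking t = 29 gives n = 3 + 51·29 = 1482.
Check: 1482 mod 51 = 3, 1482 mod 55 = 52. ✓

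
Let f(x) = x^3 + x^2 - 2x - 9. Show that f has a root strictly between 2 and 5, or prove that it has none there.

f(2) = -1 and f(5) = 131, which have opposite signs.
As a polynomial, f is continuous on every closed interval.
By the Intermediate Value Theorem f must vanish at some point of (2, 5).

Such a root exists.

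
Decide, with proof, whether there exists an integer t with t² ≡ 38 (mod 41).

Apply Euler's criterion with the prime 41: 38 is a quadratic residue iff 38^20 ≡ 1 (mod 41), and a non-residue iff it is ≡ −1.
Repeated squaring mod 41: 38^2 = 1444 ≡ 9; 38^4 ≡ 9² = 81 ≡ 40; 38^8 ≡ 40² = 1600 ≡ 1; 38^16 ≡ 1² = 1 ≡ 1.
Since 20 = 16 + 4, 38^20 ≡ 1 · 40; multiplying out mod 41: 1·40 = 40 ≡ 40. Thus 38^20 ≡ 40 ≡ −1 (mod 41).
The value −1 means 38 is a non-residue modulo 41, so t² ≡ 38 (mod 41) is impossible.

There is no such integer.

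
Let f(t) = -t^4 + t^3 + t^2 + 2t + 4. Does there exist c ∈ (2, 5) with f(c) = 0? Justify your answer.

f(2) = 4 and f(5) = -461, which have opposite signs.
f is continuous everywhere (it is a polynomial), in particular on [2, 5].
So by the Intermediate Value Theorem there is a c strictly between 2 and 5 with f(c) = 0.

Yes, such a c exists.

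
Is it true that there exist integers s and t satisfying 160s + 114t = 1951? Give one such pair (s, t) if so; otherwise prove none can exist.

gcd(160, 114) = 2, so every integer of the form 160s + 114t is a multiple of 2.
However 1951 leaves remainder 1 on division by 2.
So the equation is unsolvable over ℤ.

There are no such integers.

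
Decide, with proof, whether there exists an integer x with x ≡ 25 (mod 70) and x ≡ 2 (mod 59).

The moduli 70 and 59 are coprime, so by the Chinese Remainder Theorem a unique solution modulo 4130 exists.
Write x = 25 + 70t and require 25 + 70t ≡ 2 (mod 59), i.e. 70t ≡ 36 (mod 59).
70 ≡ 11 (mod 59), so this reads 11t ≡ 36 (mod 59). To invert 11 modulo 59: 59 = 5·11 + 4, 11 = 2·4 + 3, 4 = 1·3 + 1, 3 = 3·1 + 0, and unwinding, 1 = 4 − 1·3 = 4 − (11 − 2·4) = −11 + 3·4 = −11 + 3·(59 − 5·11) = 3·59 − 16·11. Thus 11⁻¹ ≡ -16 ≡ 43 (mod 59).
Therefore t ≡ 43·36 = 1548 ≡ 14 (mod 59).
With t = 14: x = 25 + 70·14 = 1005.
Verify: 1005 = 14·70 + 25 and 1005 = 17·59 + 2. ✓

x = 1005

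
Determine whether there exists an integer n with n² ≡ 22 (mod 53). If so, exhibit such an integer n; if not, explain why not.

There is no such integer.

53 is prime, so by Euler's criterion 22 is a square mod 53 iff 22^((53−1)/2) = 22^26 ≡ 1 (mod 53).
Squaring successively (mod 53): 22^2 = 484 ≡ 7; 22^4 ≡ 7² = 49 ≡ 49; 22^8 ≡ 49² = 2401 ≡ 16; 22^16 ≡ 16² = 256 ≡ 44.
Since 26 = 16 + 8 + 2, 22^26 ≡ 44 · 16 · 7; multiplying out mod 53: 44·16 = 704 ≡ 15, then 15·7 = 105 ≡ 52. Thus 22^26 ≡ 52 ≡ −1 (mod 53).
The value −1 means 22 is a non-residue modulo 53, so n² ≡ 22 (mod 53) is impossible.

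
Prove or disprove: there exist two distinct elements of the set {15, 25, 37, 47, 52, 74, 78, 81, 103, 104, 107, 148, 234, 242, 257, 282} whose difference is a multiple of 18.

Reduce each element modulo 18: 15↦15, 25↦7, 37↦1, 47↦11, 52↦16, 74↦2, 78↦6, 81↦9, 103↦13, 104↦14, 107↦17, 148↦4, 234↦0, 242↦8, 257↦5, 282↦12.
All 16 residues are distinct, so no two elements differ by a multiple of 18.

No, no such pair exists.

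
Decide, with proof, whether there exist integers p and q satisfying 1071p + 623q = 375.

Both 1071 and 623 are divisible by gcd(1071, 623) = 7, hence so is any combination 1071p + 623q.
But 375 is not a multiple of 7 (it leaves remainder 4).
Hence no integers p, q satisfy the equation.

No, no such integers exist.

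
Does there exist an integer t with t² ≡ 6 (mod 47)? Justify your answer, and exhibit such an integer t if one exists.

t = 37

t = 37 works: 37² = 1369, and 1369 − 6 = 1363 = 29·47.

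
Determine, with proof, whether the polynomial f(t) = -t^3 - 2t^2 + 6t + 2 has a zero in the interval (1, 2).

f(1) = 5 and f(2) = -2, which have opposite signs.
As a polynomial, f is continuous on every closed interval.
By the Intermediate Value Theorem, f takes the value 0 somewhere in the open interval.

Such a root exists.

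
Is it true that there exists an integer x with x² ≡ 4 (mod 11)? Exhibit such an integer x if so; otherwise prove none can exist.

x = 2

Take x = 2. Then 2² = 4, and since 0 ≤ 4 < 11 this is already reduced: 2² ≡ 4 (mod 11).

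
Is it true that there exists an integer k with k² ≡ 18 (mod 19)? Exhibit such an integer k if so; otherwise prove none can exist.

Computing k² mod 19 for k = 0, 1, …, 9 (enough, by the symmetry k ↦ 19 − k) gives 0, 1, 4, 9, 16, 6, 17, 11, 7, 5.
The set of squares mod 19 is therefore {0, 1, 4, 5, 6, 7, 9, 11, 16, 17}, which does not contain 18.
Hence no integer k has k² ≡ 18 (mod 19).

There is no such integer.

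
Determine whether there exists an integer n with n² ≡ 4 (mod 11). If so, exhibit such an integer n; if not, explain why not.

n = 2

Take n = 2. Then 2² = 4, and since 0 ≤ 4 < 11 this is already reduced: 2² ≡ 4 (mod 11).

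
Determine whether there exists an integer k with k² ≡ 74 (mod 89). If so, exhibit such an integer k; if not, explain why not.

89 is prime, so by Euler's criterion 74 is a square mod 89 iff 74^((89−1)/2) = 74^44 ≡ 1 (mod 89).
Repeated squaring mod 89: 74^2 = 5476 ≡ 47; 74^4 ≡ 47² = 2209 ≡ 73; 74^8 ≡ 73² = 5329 ≡ 78; 74^16 ≡ 78² = 6084 ≡ 32; 74^32 ≡ 32² = 1024 ≡ 45.
Since 44 = 32 + 8 + 4, 74^44 ≡ 45 · 78 · 73; multiplying out mod 89: 45·78 = 3510 ≡ 39, then 39·73 = 2847 ≡ 88. Thus 74^44 ≡ 88 ≡ −1 (mod 89).
By Euler's criterion 74 is a quadratic non-residue mod 89: no k satisfies k² ≡ 74 (mod 89).

No such integer exists.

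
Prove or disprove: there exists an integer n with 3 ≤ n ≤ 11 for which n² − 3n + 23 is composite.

At n = 11: 11² − 3·11 + 23 = 111 = 3·37, which is composite.

n = 11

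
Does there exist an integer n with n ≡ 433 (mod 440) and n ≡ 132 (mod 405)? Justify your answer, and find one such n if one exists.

Reduce both congruences modulo 5, which divides 440 and 405: they say n ≡ 433 (mod 5) and n ≡ 132 (mod 5).
These are incompatible: 433 − 132 = 301 is not divisible by 5.
So no integer satisfies both congruences.

No such integer exists.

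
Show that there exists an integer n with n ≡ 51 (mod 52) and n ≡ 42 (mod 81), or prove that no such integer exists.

n = 2391

The moduli 52 and 81 are coprime, so by the Chinese Remainder Theorem a unique solution modulo 4212 exists.
Write n = 51 + 52t and require 51 + 52t ≡ 42 (mod 81), i.e. 52t ≡ 72 (mod 81).
Note 52·67 = 3484 ≡ 1 (mod 81) (as 3484 − 1 = 43·81), so 52⁻¹ ≡ 67.
Therefore t ≡ 67·72 = 4824 ≡ 45 (mod 81).
Taking t = 45 gives n = 51 + 52·45 = 2391.
Verify: 2391 = 45·52 + 51 and 2391 = 29·81 + 42. ✓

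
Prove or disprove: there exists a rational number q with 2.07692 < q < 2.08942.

q = 25/12

Scale by 12: the interval becomes (24.92304, 25.07304), which contains the integer 25.
So q = 25/12 works: it is a ratio of integers, and dividing 12·2.07692 < 25 < 12·2.08942 through by 12 gives 2.07692 < 25/12 < 2.08942.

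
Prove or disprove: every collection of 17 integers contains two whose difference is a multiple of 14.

True.

Partition the integers by their residue mod 14; there are 14 classes.
Since 17 > 14, two of the 17 integers must share a residue class by the pigeonhole principle; call them a and b.
Then a ≡ b (mod 14), i.e. 14 ∣ (a − b).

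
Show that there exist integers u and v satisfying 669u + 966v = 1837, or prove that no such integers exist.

No such integers exist.

gcd(669, 966) = 3, so every integer of the form 669u + 966v is a multiple of 3.
But 1837 = 3·612 + 1, so 3 ∤ 1837.
So the equation is unsolvable over ℤ.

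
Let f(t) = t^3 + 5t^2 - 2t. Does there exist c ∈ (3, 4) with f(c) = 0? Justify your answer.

f(3) = 66 and f(4) = 136, both positive, so a sign-change argument is unavailable; we show f keeps this sign on the whole interval.
Shift to the endpoint 3: with t = 3 + u (0 < u < 1), one computes f(3 + u) = u^3 + 14u^2 + 55u + 66.
The nonzero coefficients here are all positive, so for u > 0 every term is positive (or zero), and the constant term 66 is strictly positive.
Therefore f(t) > 0 throughout (3, 4), and f has no zero there.

No.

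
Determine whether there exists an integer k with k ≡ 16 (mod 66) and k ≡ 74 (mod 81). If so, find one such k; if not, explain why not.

Both moduli are multiples of 3 = gcd(66, 81), so any solution would satisfy k ≡ 16 and k ≡ 74 modulo 3 simultaneously.
However 16 ≡ 1 and 74 ≡ 2 (mod 3), and 1 ≠ 2.
So no integer satisfies both congruences.

There is no such integer.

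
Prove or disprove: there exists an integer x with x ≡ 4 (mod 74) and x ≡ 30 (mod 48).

x = 78

The moduli are not coprime: gcd(74, 48) = 2. Compatibility requires 2 ∣ (30 − 4) = 26, which holds, so solutions exist.
Step through x = 4, 4 + 74, 4 + 2·74, …: the values 4, 78 reduce mod 48 to 4, 30. The value 78 hits 30.
Verify: 78 = 1·74 + 4 and 78 = 1·48 + 30. ✓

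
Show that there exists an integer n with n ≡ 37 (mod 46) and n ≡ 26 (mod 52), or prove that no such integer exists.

Both moduli are multiples of 2 = gcd(46, 52), so any solution would satisfy n ≡ 37 and n ≡ 26 modulo 2 simultaneously.
However 37 ≡ 1 and 26 ≡ 0 (mod 2), and 1 ≠ 0.
Hence the system has no solution.

There is no such integer.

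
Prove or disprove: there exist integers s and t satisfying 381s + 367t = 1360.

381 and 367 are coprime, so 381s + 367t ranges over all of ℤ.
Run the Euclidean algorithm on 381 and 367: 381 = 1·367 + 14, 367 = 26·14 + 3, 14 = 4·3 + 2, 3 = 1·2 + 1, 2 = 2·1 + 0.
Working back up the chain: 1 = 3 − 1·2 = 3 − (14 − 4·3) = −14 + 5·3 = −14 + 5·(367 − 26·14) = 5·367 − 131·14 = 5·367 − 131·(381 − 1·367) = −131·381 + 136·367. So 381·(-131) + 367·136 = 1.
Scaling by 1360 gives the particular solution (s, t) = (-178160, 184960).
Shifting by a multiple of (367, −381) keeps it a solution: s = -178160 + 486·367 = 202, t = 184960 − 486·381 = -206.
Indeed 381·202 + 367·(-206) = 76962 − 75602 = 1360.

s = 202, t = -206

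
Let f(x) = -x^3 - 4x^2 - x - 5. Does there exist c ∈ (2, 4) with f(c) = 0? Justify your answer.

No such root exists.

The endpoint values f(2) = -31 and f(4) = -137 are both negative. Claim: f(x) < 0 for every x in (2, 4).
Shift to the endpoint 2: with x = 2 + u (0 < u < 2), one computes f(2 + u) = -u^3 - 10u^2 - 29u - 31.
The nonzero coefficients here are all negative, so for u > 0 every term is negative (or zero), and the constant term -31 is strictly negative.
So f is strictly negative on (2, 4); no root exists in the interval.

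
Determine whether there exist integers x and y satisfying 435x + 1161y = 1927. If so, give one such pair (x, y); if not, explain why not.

There are no such integers.

gcd(435, 1161) = 3, so every integer of the form 435x + 1161y is a multiple of 3.
However 1927 leaves remainder 1 on division by 3.
Hence no integers x, y satisfy the equation.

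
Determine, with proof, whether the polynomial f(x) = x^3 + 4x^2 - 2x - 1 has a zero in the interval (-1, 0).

Yes, f has a root in the interval.

f(-1) = 4 and f(0) = -1, which have opposite signs.
As a polynomial, f is continuous on every closed interval.
By the Intermediate Value Theorem, f takes the value 0 somewhere in the open interval.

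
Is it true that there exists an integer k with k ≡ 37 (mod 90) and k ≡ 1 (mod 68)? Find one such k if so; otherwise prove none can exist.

k = 1837

Here gcd(90, 68) = 2, and both 37 and 1 leave remainder 1 mod 2, so the system is consistent.
Put k = 37 + 90t, so we need 90t ≡ 32 (mod 68), equivalently (divide by 2) 45t ≡ 16 (mod 34).
45 ≡ 11 (mod 34), so this reads 11t ≡ 16 (mod 34). Since 11·31 = 341 = 10·34 + 1, the inverse of 11 mod 34 is 31.
Multiplying by 31: t ≡ 31·16 = 496 ≡ 20 (mod 34).
Then k = 37 + 90·20 = 1837.
Indeed 1837 ≡ 37 (mod 90) and 1837 ≡ 1 (mod 68).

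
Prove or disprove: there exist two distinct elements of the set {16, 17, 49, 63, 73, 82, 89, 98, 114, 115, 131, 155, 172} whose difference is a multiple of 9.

16 and 115 are such a pair.

Both 16 and 115 leave remainder 7 on division by 9; their difference 99 = 11·9 is a multiple of 9.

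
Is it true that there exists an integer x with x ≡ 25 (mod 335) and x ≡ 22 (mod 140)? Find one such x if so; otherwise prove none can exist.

Reduce both congruences modulo 5, which divides 335 and 140: they say x ≡ 25 (mod 5) and x ≡ 22 (mod 5).
These are incompatible: 25 − 22 = 3 is not divisible by 5.
So no integer satisfies both congruences.

No such integer exists.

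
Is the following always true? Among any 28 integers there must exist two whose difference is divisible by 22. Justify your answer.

True.

There are exactly 22 possible remainders on division by 22.
With 28 integers and only 22 classes, the pigeonhole principle forces two of them, say a and b, into the same class.
Equal remainders mean a − b ≡ 0 (mod 22), so 22 divides their difference.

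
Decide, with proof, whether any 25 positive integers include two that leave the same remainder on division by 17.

There are exactly 17 possible remainders on division by 17.
Placing 25 integers into 17 classes, some class receives at least two — say a and b.
That is, a and b leave the same remainder on division by 17, as claimed.

Yes.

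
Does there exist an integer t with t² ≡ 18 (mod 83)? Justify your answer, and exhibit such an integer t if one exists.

No, no such integer exists.

83 is prime, so by Euler's criterion 18 is a square mod 83 iff 18^((83−1)/2) = 18^41 ≡ 1 (mod 83).
Squaring successively (mod 83): 18^2 = 324 ≡ 75; 18^4 ≡ 75² = 5625 ≡ 64; 18^8 ≡ 64² = 4096 ≡ 29; 18^16 ≡ 29² = 841 ≡ 11; 18^32 ≡ 11² = 121 ≡ 38.
Since 41 = 32 + 8 + 1, 18^41 ≡ 38 · 29 · 18; multiplying out mod 83: 38·29 = 1102 ≡ 23, then 23·18 = 414 ≡ 82. Thus 18^41 ≡ 82 ≡ −1 (mod 83).
The value −1 means 18 is a non-residue modulo 83, so t² ≡ 18 (mod 83) is impossible.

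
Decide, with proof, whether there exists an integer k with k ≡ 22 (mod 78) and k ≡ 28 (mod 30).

k = 178

Here gcd(78, 30) = 6, and both 22 and 28 leave remainder 4 mod 6, so the system is consistent.
The integers ≡ 22 (mod 78) are 22, 100, 178, …; their remainders mod 30 are 22, 10, 28, so k = 178 is the first that is ≡ 28 (mod 30).
Indeed 178 ≡ 22 (mod 78) and 178 ≡ 28 (mod 30).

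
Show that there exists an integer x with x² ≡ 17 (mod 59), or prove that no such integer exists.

x = 31

x = 31 works: 31² = 961, and 961 − 17 = 944 = 16·59.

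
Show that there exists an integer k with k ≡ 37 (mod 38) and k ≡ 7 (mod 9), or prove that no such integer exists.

Since 38 and 9 share no common factor, CRT says the pair of congruences has a solution (unique mod 342).
Any solution of the first congruence is k = 37 + 38t; substituting into the second, 38t ≡ 7 − 37 ≡ 6 (mod 9).
38 ≡ 2 (mod 9), so this reads 2t ≡ 6 (mod 9). Since 2·5 = 10 = 1·9 + 1, the inverse of 2 mod 9 is 5.
Multiplying by 5: t ≡ 5·6 = 30 ≡ 3 (mod 9).
Taking t = 3 gives k = 37 + 38·3 = 151.
Verify: 151 = 3·38 + 37 and 151 = 16·9 + 7. ✓

k = 151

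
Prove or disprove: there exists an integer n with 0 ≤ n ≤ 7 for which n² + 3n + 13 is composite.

The values for n = 0, 1, …, 7 are 13, 17, 23, 31, 41, 53, 67, 83, and each of these is prime.
So no value in the range makes the expression composite.

No, no such integer n in that range exists.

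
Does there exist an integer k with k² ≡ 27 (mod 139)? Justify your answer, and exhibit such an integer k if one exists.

Apply Euler's criterion with the prime 139: 27 is a quadratic residue iff 27^69 ≡ 1 (mod 139), and a non-residue iff it is ≡ −1.
Repeated squaring mod 139: 27^2 = 729 ≡ 34; 27^4 ≡ 34² = 1156 ≡ 44; 27^8 ≡ 44² = 1936 ≡ 129; 27^16 ≡ 129² = 16641 ≡ 100; 27^32 ≡ 100² = 10000 ≡ 131; 27^64 ≡ 131² = 17161 ≡ 64.
Since 69 = 64 + 4 + 1, 27^69 ≡ 64 · 44 · 27; multiplying out mod 139: 64·44 = 2816 ≡ 36, then 36·27 = 972 ≡ 138. Thus 27^69 ≡ 138 ≡ −1 (mod 139).
By Euler's criterion 27 is a quadratic non-residue mod 139: no k satisfies k² ≡ 27 (mod 139).

No, no such integer exists.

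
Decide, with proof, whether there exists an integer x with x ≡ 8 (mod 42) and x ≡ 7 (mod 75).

gcd(42, 75) = 3. If x ≡ 8 (mod 42) and x ≡ 7 (mod 75), then x ≡ 8 (mod 3) and x ≡ 7 (mod 3).
These are incompatible: 8 − 7 = 1 is not divisible by 3.
So no integer satisfies both congruences.

There is no such integer.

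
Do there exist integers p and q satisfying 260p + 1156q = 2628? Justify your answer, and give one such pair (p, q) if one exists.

p = 19, q = -2

Since gcd(260, 1156) = 4 and 2628 = 4·657, Bézout's identity guarantees a solution.
Dividing through by 4 reduces the equation to 65p + 289q = 657.
Run the Euclidean algorithm on 289 and 65: 289 = 4·65 + 29, 65 = 2·29 + 7, 29 = 4·7 + 1, 7 = 7·1 + 0.
Unwinding: 1 = 29 − 4·7 = 29 − 4·(65 − 2·29) = −4·65 + 9·29 = −4·65 + 9·(289 − 4·65) = 9·289 − 40·65, i.e. 65·(-40) + 289·9 = 1.
Times 657: 65·(-26280) + 289·5913 = 657, so (-26280, 5913) solves it.
The general solution is p = -26280 + 289k, q = 5913 − 65k; taking k = 91 gives the smaller pair p = 19, q = -2.
Indeed 260·19 + 1156·(-2) = 4940 − 2312 = 2628.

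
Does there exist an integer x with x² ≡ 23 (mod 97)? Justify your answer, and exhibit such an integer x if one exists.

No such integer exists.

Apply Euler's criterion with the prime 97: 23 is a quadratic residue iff 23^48 ≡ 1 (mod 97), and a non-residue iff it is ≡ −1.
Repeated squaring mod 97: 23^2 = 529 ≡ 44; 23^4 ≡ 44² = 1936 ≡ 93; 23^8 ≡ 93² = 8649 ≡ 16; 23^16 ≡ 16² = 256 ≡ 62; 23^32 ≡ 62² = 3844 ≡ 61.
Since 48 = 32 + 16, 23^48 ≡ 61 · 62; multiplying out mod 97: 61·62 = 3782 ≡ 96. Thus 23^48 ≡ 96 ≡ −1 (mod 97).
The value −1 means 23 is a non-residue modulo 97, so x² ≡ 23 (mod 97) is impossible.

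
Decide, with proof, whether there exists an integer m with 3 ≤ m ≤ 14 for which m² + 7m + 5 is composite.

m = 4

At m = 4: 4² + 7·4 + 5 = 49 = 7·7, which is composite.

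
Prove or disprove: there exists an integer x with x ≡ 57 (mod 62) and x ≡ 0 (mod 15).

The moduli 62 and 15 are coprime, so by the Chinese Remainder Theorem a unique solution modulo 930 exists.
Any solution of the first congruence is x = 57 + 62t; substituting into the second, 62t ≡ 0 − 57 ≡ 3 (mod 15).
62 ≡ 2 (mod 15), so this reads 2t ≡ 3 (mod 15). Invert 2 mod 15 by the Euclidean algorithm: 15 = 7·2 + 1, 2 = 2·1 + 0; back-substituting, 1 = 15 − 7·2. Hence 2·(-7) ≡ 1, so 2⁻¹ ≡ -7 ≡ 8 (mod 15).
Multiplying by 8: t ≡ 8·3 = 24 ≡ 9 (mod 15).
With t = 9: x = 57 + 62·9 = 615.
Verify: 615 = 9·62 + 57 and 615 = 41·15 + 0. ✓

x = 615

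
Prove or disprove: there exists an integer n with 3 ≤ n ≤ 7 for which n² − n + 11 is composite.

No such integer n in that range exists.

The values for n = 3, 4, …, 7 are 17, 23, 31, 41, 53, and each of these is prime.
So no value in the range makes the expression composite.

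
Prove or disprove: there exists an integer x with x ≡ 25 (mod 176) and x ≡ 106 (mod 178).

There is no such integer.

Reduce both congruences modulo 2, which divides 176 and 178: they say x ≡ 25 (mod 2) and x ≡ 106 (mod 2).
However 25 ≡ 1 and 106 ≡ 0 (mod 2), and 1 ≠ 0.
Hence the system has no solution.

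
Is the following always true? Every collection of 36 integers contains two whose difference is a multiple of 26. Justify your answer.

Yes.

Partition the integers by their residue mod 26; there are 26 classes.
Since 36 > 26, two of the 36 integers must share a residue class by the pigeonhole principle; call them a and b.
Their difference a − b is then a multiple of 26.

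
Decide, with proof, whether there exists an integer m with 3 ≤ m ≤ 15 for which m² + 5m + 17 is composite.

m = 8

At m = 8: 8² + 5·8 + 17 = 121 = 11·11, which is composite.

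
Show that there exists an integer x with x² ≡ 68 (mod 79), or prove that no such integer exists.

79 is prime, so by Euler's criterion 68 is a square mod 79 iff 68^((79−1)/2) = 68^39 ≡ 1 (mod 79).
Repeated squaring mod 79: 68^2 = 4624 ≡ 42; 68^4 ≡ 42² = 1764 ≡ 26; 68^8 ≡ 26² = 676 ≡ 44; 68^16 ≡ 44² = 1936 ≡ 40; 68^32 ≡ 40² = 1600 ≡ 20.
Since 39 = 32 + 4 + 2 + 1, 68^39 ≡ 20 · 26 · 42 · 68; multiplying out mod 79: 20·26 = 520 ≡ 46, then 46·42 = 1932 ≡ 36, then 36·68 = 2448 ≡ 78. Thus 68^39 ≡ 78 ≡ −1 (mod 79).
The value −1 means 68 is a non-residue modulo 79, so x² ≡ 68 (mod 79) is impossible.

No such integer exists.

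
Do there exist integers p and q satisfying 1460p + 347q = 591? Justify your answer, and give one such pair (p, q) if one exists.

Since gcd(1460, 347) = 1, every integer is an integer combination of 1460 and 347.
Dividing repeatedly: 1460 = 4·347 + 72, 347 = 4·72 + 59, 72 = 1·59 + 13, 59 = 4·13 + 7, 13 = 1·7 + 6, 7 = 1·6 + 1, 6 = 6·1 + 0.
Unwinding: 1 = 7 − 1·6 = 7 − (13 − 1·7) = −13 + 2·7 = −13 + 2·(59 − 4·13) = 2·59 − 9·13 = 2·59 − 9·(72 − 1·59) = −9·72 + 11·59 = −9·72 + 11·(347 − 4·72) = 11·347 − 53·72 = 11·347 − 53·(1460 − 4·347) = −53·1460 + 223·347, i.e. 1460·(-53) + 347·223 = 1.
Times 591: 1460·(-31323) + 347·131793 = 591, so (-31323, 131793) solves it.
Adding 91·347 to p and subtracting 91·1460 from q gives the tidier solution (254, -1067).
Check: 1460·254 + 347·(-1067) = 370840 − 370249 = 591. ✓

p = 254, q = -1067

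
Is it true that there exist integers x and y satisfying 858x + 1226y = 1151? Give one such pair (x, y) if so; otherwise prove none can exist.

There are no such integers.

Both 858 and 1226 are divisible by gcd(858, 1226) = 2, hence so is any combination 858x + 1226y.
But 1151 is not a multiple of 2 (it leaves remainder 1).
So the equation is unsolvable over ℤ.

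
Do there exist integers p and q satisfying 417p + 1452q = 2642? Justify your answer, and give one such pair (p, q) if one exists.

No, no such integers exist.

gcd(417, 1452) = 3, so every integer of the form 417p + 1452q is a multiple of 3.
However 2642 leaves remainder 2 on division by 3.
So the equation is unsolvable over ℤ.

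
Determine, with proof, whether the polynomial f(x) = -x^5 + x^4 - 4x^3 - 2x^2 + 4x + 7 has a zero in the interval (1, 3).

Yes, f has a root in the interval.

f(1) = 5 and f(3) = -269, which have opposite signs.
f is continuous everywhere (it is a polynomial), in particular on [1, 3].
By the Intermediate Value Theorem f must vanish at some point of (1, 3).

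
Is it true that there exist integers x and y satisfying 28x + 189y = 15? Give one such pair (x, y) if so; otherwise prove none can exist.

gcd(28, 189) = 7, so every integer of the form 28x + 189y is a multiple of 7.
But 15 = 7·2 + 1, so 7 ∤ 15.
Hence no integers x, y satisfy the equation.

No such integers exist.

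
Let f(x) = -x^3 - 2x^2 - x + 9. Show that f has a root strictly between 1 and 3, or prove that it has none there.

f(1) = 5 and f(3) = -39, which have opposite signs.
As a polynomial, f is continuous on every closed interval.
By the Intermediate Value Theorem, f takes the value 0 somewhere in the open interval.

Yes, f has a root in the interval.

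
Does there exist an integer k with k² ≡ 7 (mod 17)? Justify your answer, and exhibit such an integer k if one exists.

There is no such integer.

Computing k² mod 17 for k = 0, 1, …, 8 (enough, by the symmetry k ↦ 17 − k) gives 0, 1, 4, 9, 16, 8, 2, 15, 13.
The set of squares mod 17 is therefore {0, 1, 2, 4, 8, 9, 13, 15, 16}, which does not contain 7.
Hence no integer k has k² ≡ 7 (mod 17).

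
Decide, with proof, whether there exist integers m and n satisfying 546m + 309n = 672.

m = 25, n = -42

Since gcd(546, 309) = 3 and 672 = 3·224, Bézout's identity guarantees a solution.
Dividing through by 3 reduces the equation to 182m + 103n = 224.
Euclidean algorithm: 182 = 1·103 + 79, 103 = 1·79 + 24, 79 = 3·24 + 7, 24 = 3·7 + 3, 7 = 2·3 + 1, 3 = 3·1 + 0.
Working back up the chain: 1 = 7 − 2·3 = 7 − 2·(24 − 3·7) = −2·24 + 7·7 = −2·24 + 7·(79 − 3·24) = 7·79 − 23·24 = 7·79 − 23·(103 − 1·79) = −23·103 + 30·79 = −23·103 + 30·(182 − 1·103) = 30·182 − 53·103. So 182·30 + 103·(-53) = 1.
Times 224: 182·6720 + 103·(-11872) = 224, so (6720, -11872) solves it.
Subtracting 65·103 from m and adding 65·182 to n gives the tidier solution (25, -42).
Check: 546·25 + 309·(-42) = 13650 − 12978 = 672. ✓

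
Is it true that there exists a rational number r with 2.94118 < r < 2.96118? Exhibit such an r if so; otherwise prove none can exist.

Multiplying by 18: 18·2.94118 = 52.94124 and 18·2.96118 = 53.30124, so the integer 53 lies strictly between them.
Dividing back, 2.94118 < 53/18 < 2.96118, and 53/18 is rational.

r = 53/18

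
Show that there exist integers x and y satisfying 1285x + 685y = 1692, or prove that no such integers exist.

Any value of 1285x + 685y is a multiple of gcd(1285, 685) = 5.
But 1692 = 5·338 + 2, so 5 ∤ 1692.
So the equation is unsolvable over ℤ.

There are no such integers.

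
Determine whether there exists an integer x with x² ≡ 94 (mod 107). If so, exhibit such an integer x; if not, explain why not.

There is no such integer.

107 is prime, so by Euler's criterion 94 is a square mod 107 iff 94^((107−1)/2) = 94^53 ≡ 1 (mod 107).
Repeated squaring mod 107: 94^2 = 8836 ≡ 62; 94^4 ≡ 62² = 3844 ≡ 99; 94^8 ≡ 99² = 9801 ≡ 64; 94^16 ≡ 64² = 4096 ≡ 30; 94^32 ≡ 30² = 900 ≡ 44.
Since 53 = 32 + 16 + 4 + 1, 94^53 ≡ 44 · 30 · 99 · 94; multiplying out mod 107: 44·30 = 1320 ≡ 36, then 36·99 = 3564 ≡ 33, then 33·94 = 3102 ≡ 106. Thus 94^53 ≡ 106 ≡ −1 (mod 107).
By Euler's criterion 94 is a quadratic non-residue mod 107: no x satisfies x² ≡ 94 (mod 107).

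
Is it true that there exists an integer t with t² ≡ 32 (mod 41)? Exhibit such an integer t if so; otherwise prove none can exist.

t = 27 works: 27² = 729, and 729 − 32 = 697 = 17·41.

t = 27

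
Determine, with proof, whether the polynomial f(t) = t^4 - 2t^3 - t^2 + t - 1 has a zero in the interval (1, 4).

f(1) = -2 and f(4) = 115, which have opposite signs.
f is continuous everywhere (it is a polynomial), in particular on [1, 4].
By the Intermediate Value Theorem, f takes the value 0 somewhere in the open interval.

Yes, f has a root in the interval.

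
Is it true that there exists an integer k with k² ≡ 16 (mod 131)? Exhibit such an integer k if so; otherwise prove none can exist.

k = 127

Take k = 127. Then 127² = 16129 = 123·131 + 16, so 127² ≡ 16 (mod 131).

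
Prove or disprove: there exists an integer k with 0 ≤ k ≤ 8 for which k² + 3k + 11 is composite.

At k = 1: 1² + 3·1 + 11 = 15 = 3·5, which is composite.

k = 1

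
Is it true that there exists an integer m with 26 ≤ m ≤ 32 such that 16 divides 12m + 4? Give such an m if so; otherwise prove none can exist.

For m = 26, 27, 28 the values 316, 328, 340 are not multiples of 16. At m = 29 we get 12·29 + 4 = 352, and 352 = 16·22.

m = 29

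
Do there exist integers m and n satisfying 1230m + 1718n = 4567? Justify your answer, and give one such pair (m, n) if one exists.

There are no such integers.

Any value of 1230m + 1718n is a multiple of gcd(1230, 1718) = 2.
However 4567 leaves remainder 1 on division by 2.
So the equation is unsolvable over ℤ.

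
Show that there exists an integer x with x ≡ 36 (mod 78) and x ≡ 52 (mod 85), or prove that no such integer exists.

x = 1752

gcd(78, 85) = 1, so the Chinese Remainder Theorem guarantees exactly one residue class mod 6630 satisfying both.
Any solution of the first congruence is x = 36 + 78t; substituting into the second, 78t ≡ 52 − 36 ≡ 16 (mod 85).
Note 78·12 = 936 ≡ 1 (mod 85) (as 936 − 1 = 11·85), so 78⁻¹ ≡ 12.
Multiplying by 12: t ≡ 12·16 = 192 ≡ 22 (mod 85).
Taking t = 22 gives x = 36 + 78·22 = 1752.
Verify: 1752 = 22·78 + 36 and 1752 = 20·85 + 52. ✓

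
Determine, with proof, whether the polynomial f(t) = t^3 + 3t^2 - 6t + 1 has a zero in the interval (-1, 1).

f(-1) = 9 and f(1) = -1, which have opposite signs.
As a polynomial, f is continuous on every closed interval.
By the Intermediate Value Theorem, f takes the value 0 somewhere in the open interval.

Such a root exists.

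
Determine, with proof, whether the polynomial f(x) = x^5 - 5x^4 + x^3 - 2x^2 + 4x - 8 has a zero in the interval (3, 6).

f(3) = -149 and f(6) = 1456, which have opposite signs.
Since f is a polynomial it is continuous on [3, 6].
By the Intermediate Value Theorem, f takes the value 0 somewhere in the open interval.

Yes, f has a root in the interval.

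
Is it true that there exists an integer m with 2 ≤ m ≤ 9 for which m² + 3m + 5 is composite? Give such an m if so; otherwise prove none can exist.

At m = 8: 8² + 3·8 + 5 = 93 = 3·31, which is composite.

m = 8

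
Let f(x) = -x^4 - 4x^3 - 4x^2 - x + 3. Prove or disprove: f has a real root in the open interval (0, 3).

f(0) = 3 and f(3) = -225, which have opposite signs.
Since f is a polynomial it is continuous on [0, 3].
By the Intermediate Value Theorem f must vanish at some point of (0, 3).

Such a root exists.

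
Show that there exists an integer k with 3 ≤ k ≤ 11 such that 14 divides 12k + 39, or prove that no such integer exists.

There is no such integer k in that range.

At k = 3, 12·3 + 39 = 75 ≡ 5 (mod 14), and each step in k adds 12, giving residues 5, 3, 1, 13, 11, 9, 7, 5, 3 for k = 3, 4, …, 11.
The residue 0 does not occur, so no k in [3, 11] makes 12k + 39 a multiple of 14.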